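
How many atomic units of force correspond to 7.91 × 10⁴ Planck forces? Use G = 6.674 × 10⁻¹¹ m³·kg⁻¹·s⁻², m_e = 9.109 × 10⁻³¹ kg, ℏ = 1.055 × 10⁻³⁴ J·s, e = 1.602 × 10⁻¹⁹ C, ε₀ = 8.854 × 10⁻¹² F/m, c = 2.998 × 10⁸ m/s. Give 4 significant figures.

1.165 × 10⁵⁶

Planck force: F_P = c⁴/G = 1.210 × 10⁴⁴ N
atomic unit of force: F_au = E_h/a₀ = m_e²e⁶/((4πε₀)³ℏ⁴) = 8.220 × 10⁻⁸ N
7.91 × 10⁴ × 1.210 × 10⁴⁴ / 8.220 × 10⁻⁸ = 1.165 × 10⁵⁶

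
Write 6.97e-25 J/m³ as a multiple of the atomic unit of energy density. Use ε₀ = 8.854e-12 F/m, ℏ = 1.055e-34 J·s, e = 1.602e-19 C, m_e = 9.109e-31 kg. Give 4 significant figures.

atomic unit of energy density: u_au = E_h/a₀³ = m_e⁴e¹⁰/((4πε₀)⁵ℏ⁸) = 2.929e13 J/m³.
6.97e-25 / 2.929e13 = 2.380e-38

2.380e-38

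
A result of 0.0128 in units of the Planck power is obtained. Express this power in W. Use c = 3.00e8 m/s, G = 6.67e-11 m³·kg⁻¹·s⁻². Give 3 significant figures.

One Planck power: P_P = c⁵/G = 3.64e52 W.
0.0128 × 3.64e52 W = 4.66e50 W

4.66e50 W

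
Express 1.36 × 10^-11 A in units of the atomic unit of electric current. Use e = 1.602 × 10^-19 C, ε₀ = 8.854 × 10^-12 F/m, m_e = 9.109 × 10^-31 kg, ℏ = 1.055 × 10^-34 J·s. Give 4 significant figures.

atomic unit of electric current: I_au = e E_h/ℏ = m_e e⁵/((4πε₀)²ℏ³) = 6.612 × 10^-3 A.
1.36 × 10^-11 / 6.612 × 10^-3 = 2.057 × 10^-9

2.057 × 10^-9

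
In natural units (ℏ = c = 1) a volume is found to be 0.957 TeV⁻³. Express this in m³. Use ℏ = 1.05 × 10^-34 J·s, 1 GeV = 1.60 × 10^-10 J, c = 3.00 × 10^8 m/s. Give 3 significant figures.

Volume is [L]³ = [E]⁻³·(ℏc)³.
1 GeV⁻³ → (ℏc)³ × (1 GeV in J)⁻³ = 7.63 × 10^-48 m³.
Convert the energy scale: 0.957 TeV⁻³ = 9.57 × 10^-10 GeV⁻³.
Result: 9.57 × 10^-10 × 7.63 × 10^-48 = 7.30 × 10^-57 m³.

7.30 × 10^-57 m³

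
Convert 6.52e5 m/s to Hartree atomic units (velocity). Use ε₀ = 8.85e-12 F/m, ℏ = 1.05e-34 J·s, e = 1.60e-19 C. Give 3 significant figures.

0.297

atomic unit of velocity: v_au = e²/(4πε₀ℏ) = 2.19e6 m/s.
6.52e5 / 2.19e6 = 0.297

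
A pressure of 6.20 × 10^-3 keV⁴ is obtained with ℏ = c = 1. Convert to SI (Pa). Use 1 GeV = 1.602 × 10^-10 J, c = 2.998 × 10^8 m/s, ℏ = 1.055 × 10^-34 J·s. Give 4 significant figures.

Pressure is [E]/[L]³ = [E]⁴/(ℏc)³.
1 GeV⁴ → 1/(ℏc)³ × (1 GeV in J)⁴ = 2.082 × 10^37 Pa.
Convert the energy scale: 6.20 × 10^-3 keV⁴ = 6.20 × 10^-27 GeV⁴.
Result: 6.20 × 10^-27 × 2.082 × 10^37 = 1.291 × 10^11 Pa.

1.291 × 10^11 Pa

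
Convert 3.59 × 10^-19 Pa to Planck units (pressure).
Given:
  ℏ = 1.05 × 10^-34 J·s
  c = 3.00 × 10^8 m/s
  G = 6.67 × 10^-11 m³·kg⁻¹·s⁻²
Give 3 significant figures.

7.67 × 10^-133

Planck pressure: p_P = c⁷/(ℏG²) = 4.68 × 10^113 Pa.
3.59 × 10^-19 / 4.68 × 10^113 = 7.67 × 10^-133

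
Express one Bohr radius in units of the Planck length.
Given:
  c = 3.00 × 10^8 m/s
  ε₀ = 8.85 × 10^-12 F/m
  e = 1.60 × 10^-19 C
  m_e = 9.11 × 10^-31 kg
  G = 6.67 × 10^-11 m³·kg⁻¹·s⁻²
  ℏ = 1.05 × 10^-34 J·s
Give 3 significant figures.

Bohr radius: a₀ = 4πε₀ℏ²/(m_e e²) = 5.26 × 10^-11 m
Planck length: ℓ_P = √(ℏG/c³) = 1.61 × 10^-35 m
ratio = 5.26 × 10^-11 / 1.61 × 10^-35 = 3.26 × 10^24

3.26 × 10^24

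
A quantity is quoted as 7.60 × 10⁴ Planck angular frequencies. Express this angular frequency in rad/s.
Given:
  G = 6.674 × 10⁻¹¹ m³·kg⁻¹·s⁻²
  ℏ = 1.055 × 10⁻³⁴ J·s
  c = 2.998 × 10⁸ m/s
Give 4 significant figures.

1.410 × 10⁴⁸ rad/s

One Planck angular frequency: ω_P = √(c⁵/(ℏG)) = 1.855 × 10⁴³ rad/s.
7.60 × 10⁴ × 1.855 × 10⁴³ rad/s = 1.410 × 10⁴⁸ rad/s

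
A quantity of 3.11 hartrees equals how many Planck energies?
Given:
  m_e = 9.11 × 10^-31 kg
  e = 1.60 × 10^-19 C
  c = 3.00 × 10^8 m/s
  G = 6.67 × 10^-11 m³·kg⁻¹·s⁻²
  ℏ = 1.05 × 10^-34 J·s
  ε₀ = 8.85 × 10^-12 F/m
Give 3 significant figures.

6.96 × 10^-27

hartree: E_h = m_e e⁴/(4πε₀ℏ)² = 4.38 × 10^-18 J
Planck energy: E_P = √(ℏc⁵/G) = 1.96 × 10^9 J
3.11 × 4.38 × 10^-18 / 1.96 × 10^9 = 6.96 × 10^-27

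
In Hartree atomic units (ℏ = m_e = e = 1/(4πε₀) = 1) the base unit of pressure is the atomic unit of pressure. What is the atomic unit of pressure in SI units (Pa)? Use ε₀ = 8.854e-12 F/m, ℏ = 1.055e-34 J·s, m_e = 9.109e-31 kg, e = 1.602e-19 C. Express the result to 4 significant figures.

2.929e13 Pa

P_au = E_h/a₀³ = m_e⁴e¹⁰/((4πε₀)⁵ℏ⁸)
E_h = 4.354e-18 J
a₀ = 5.297e-11 m
E_h/a₀³ = 2.929e13 Pa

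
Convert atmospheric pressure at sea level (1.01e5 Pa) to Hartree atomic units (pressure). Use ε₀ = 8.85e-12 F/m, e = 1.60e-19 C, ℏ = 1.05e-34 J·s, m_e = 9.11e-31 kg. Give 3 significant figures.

atomic unit of pressure: P_au = E_h/a₀³ = m_e⁴e¹⁰/((4πε₀)⁵ℏ⁸) = 3.01e13 Pa.
1.01e5 / 3.01e13 = 3.35e-9

3.35e-9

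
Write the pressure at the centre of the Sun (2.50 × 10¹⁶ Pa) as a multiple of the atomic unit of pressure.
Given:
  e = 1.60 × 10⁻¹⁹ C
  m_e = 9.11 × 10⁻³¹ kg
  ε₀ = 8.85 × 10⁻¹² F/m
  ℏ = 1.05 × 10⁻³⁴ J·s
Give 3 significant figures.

830

atomic unit of pressure: P_au = E_h/a₀³ = m_e⁴e¹⁰/((4πε₀)⁵ℏ⁸) = 3.01 × 10¹³ Pa.
2.50 × 10¹⁶ / 3.01 × 10¹³ = 830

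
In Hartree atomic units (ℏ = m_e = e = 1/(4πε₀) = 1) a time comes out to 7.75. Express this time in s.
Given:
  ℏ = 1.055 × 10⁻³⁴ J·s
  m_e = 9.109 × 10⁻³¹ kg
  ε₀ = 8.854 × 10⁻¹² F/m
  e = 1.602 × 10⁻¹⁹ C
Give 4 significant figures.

One atomic unit of time: τ_au = (4πε₀)²ℏ³/(m_e e⁴) = 2.423 × 10⁻¹⁷ s.
7.75 × 2.423 × 10⁻¹⁷ s = 1.878 × 10⁻¹⁶ s

1.878 × 10⁻¹⁶ s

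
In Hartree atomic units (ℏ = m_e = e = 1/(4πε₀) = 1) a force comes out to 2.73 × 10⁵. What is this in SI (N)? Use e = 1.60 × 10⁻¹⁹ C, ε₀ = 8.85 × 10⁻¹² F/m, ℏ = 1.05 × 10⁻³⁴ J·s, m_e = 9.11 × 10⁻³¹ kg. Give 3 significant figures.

0.0227 N

One atomic unit of force: F_au = E_h/a₀ = m_e²e⁶/((4πε₀)³ℏ⁴) = 8.33 × 10⁻⁸ N.
2.73 × 10⁵ × 8.33 × 10⁻⁸ N = 0.0227 N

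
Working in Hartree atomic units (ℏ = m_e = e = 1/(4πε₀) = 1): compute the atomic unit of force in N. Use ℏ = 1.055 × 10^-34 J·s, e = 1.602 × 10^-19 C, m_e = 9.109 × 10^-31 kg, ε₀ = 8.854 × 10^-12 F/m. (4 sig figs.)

Dimensional analysis gives F_au = E_h/a₀ = m_e²e⁶/((4πε₀)³ℏ⁴).
E_h = 4.354 × 10^-18 J
a₀ = 5.297 × 10^-11 m
E_h/a₀ = 8.220 × 10^-8 N

8.220 × 10^-8 N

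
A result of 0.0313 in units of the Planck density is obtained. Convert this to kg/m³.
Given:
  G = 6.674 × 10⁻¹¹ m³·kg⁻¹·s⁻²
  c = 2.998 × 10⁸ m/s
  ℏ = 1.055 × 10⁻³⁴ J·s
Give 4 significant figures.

1.613 × 10⁹⁵ kg/m³

One Planck density: ρ_P = c⁵/(ℏG²) = 5.154 × 10⁹⁶ kg/m³.
0.0313 × 5.154 × 10⁹⁶ kg/m³ = 1.613 × 10⁹⁵ kg/m³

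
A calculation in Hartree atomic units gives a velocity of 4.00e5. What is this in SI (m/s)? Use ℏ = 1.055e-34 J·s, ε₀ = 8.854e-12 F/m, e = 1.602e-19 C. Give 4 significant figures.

8.745e11 m/s

One atomic unit of velocity: v_au = e²/(4πε₀ℏ) = 2.186e6 m/s.
4.00e5 × 2.186e6 m/s = 8.745e11 m/s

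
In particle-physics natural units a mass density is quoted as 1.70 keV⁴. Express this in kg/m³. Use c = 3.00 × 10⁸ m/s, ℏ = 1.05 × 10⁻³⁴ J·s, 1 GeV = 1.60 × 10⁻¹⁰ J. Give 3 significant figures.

Mass density is [E]/(c²[L]³) = [E]⁴/(ℏ³c⁵).
1 GeV⁴ → 1/(ℏ³c⁵) × (1 GeV in J)⁴ = 2.33 × 10²⁰ kg/m³.
Convert the energy scale: 1.70 keV⁴ = 1.70 × 10⁻²⁴ GeV⁴.
Result: 1.70 × 10⁻²⁴ × 2.33 × 10²⁰ = 3.96 × 10⁻⁴ kg/m³.

3.96 × 10⁻⁴ kg/m³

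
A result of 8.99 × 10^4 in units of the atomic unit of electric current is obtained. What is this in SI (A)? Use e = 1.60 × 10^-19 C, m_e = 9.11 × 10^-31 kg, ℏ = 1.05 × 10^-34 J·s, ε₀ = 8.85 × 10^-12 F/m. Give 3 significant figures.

600 A

One atomic unit of electric current: I_au = e E_h/ℏ = m_e e⁵/((4πε₀)²ℏ³) = 6.67 × 10^-3 A.
8.99 × 10^4 × 6.67 × 10^-3 A = 600 A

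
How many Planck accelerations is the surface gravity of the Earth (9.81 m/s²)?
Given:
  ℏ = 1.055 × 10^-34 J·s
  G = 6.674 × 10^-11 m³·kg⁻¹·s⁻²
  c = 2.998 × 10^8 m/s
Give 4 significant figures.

1.764 × 10^-51

Planck acceleration: a_P = √(c⁷/(ℏG)) = 5.560 × 10^51 m/s².
9.81 / 5.560 × 10^51 = 1.764 × 10^-51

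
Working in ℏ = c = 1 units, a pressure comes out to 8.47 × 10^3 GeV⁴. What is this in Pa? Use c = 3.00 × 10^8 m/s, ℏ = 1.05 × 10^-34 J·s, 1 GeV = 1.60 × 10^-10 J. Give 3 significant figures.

Pressure is [E]/[L]³ = [E]⁴/(ℏc)³.
1 GeV⁴ → 1/(ℏc)³ × (1 GeV in J)⁴ = 2.10 × 10^37 Pa.
Result: 8.47 × 10^3 × 2.10 × 10^37 = 1.78 × 10^41 Pa.

1.78 × 10^41 Pa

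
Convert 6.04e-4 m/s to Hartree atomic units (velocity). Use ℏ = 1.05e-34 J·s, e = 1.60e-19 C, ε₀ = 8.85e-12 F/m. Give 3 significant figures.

atomic unit of velocity: v_au = e²/(4πε₀ℏ) = 2.19e6 m/s.
6.04e-4 / 2.19e6 = 2.76e-10

2.76e-10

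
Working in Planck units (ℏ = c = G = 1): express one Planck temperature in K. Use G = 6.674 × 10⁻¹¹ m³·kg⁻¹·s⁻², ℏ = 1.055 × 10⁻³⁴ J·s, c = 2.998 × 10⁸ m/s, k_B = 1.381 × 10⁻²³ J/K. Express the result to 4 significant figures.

Dimensional analysis gives T_P = √(ℏc⁵/G) / k_B.
  = √(3.828 × 10¹⁸) × 7.241 × 10²²
  = 1.417 × 10³² K

1.417 × 10³² K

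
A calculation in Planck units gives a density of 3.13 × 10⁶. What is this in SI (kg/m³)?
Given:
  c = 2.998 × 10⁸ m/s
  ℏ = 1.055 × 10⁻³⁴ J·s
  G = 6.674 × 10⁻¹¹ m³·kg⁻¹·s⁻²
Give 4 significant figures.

One Planck density: ρ_P = c⁵/(ℏG²) = 5.154 × 10⁹⁶ kg/m³.
3.13 × 10⁶ × 5.154 × 10⁹⁶ kg/m³ = 1.613 × 10¹⁰³ kg/m³

1.613 × 10¹⁰³ kg/m³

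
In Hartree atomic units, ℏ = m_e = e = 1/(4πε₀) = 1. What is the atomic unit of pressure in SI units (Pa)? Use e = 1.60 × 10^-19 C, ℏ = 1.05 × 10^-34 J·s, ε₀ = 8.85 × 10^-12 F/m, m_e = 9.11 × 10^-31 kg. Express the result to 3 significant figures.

The unique combination of the constants set to 1 with dimensions of pressure is P_au = E_h/a₀³ = m_e⁴e¹⁰/((4πε₀)⁵ℏ⁸).
E_h = 4.38 × 10^-18 J
a₀ = 5.26 × 10^-11 m
E_h/a₀³ = 3.01 × 10^13 Pa

3.01 × 10^13 Pa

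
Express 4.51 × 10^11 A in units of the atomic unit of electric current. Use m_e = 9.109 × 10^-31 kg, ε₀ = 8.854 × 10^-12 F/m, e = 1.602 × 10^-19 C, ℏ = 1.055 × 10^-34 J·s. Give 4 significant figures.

atomic unit of electric current: I_au = e E_h/ℏ = m_e e⁵/((4πε₀)²ℏ³) = 6.612 × 10^-3 A.
4.51 × 10^11 / 6.612 × 10^-3 = 6.821 × 10^13

6.821 × 10^13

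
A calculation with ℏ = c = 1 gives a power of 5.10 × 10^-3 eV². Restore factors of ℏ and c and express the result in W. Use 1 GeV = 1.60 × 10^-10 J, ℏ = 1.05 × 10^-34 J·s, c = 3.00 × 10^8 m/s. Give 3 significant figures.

Power is [E]/[T] = [E]²/ℏ.
1 GeV² → 1/ℏ × (1 GeV in J)² = 2.44 × 10^14 W.
Convert the energy scale: 5.10 × 10^-3 eV² = 5.10 × 10^-21 GeV².
Result: 5.10 × 10^-21 × 2.44 × 10^14 = 1.24 × 10^-6 W.

1.24 × 10^-6 W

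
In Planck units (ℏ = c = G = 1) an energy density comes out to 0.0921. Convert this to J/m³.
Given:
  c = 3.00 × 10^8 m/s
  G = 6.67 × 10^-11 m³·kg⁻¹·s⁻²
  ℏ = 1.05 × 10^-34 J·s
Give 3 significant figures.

4.31 × 10^112 J/m³

One Planck energy density: u_P = c⁷/(ℏG²) = 4.68 × 10^113 J/m³.
0.0921 × 4.68 × 10^113 J/m³ = 4.31 × 10^112 J/m³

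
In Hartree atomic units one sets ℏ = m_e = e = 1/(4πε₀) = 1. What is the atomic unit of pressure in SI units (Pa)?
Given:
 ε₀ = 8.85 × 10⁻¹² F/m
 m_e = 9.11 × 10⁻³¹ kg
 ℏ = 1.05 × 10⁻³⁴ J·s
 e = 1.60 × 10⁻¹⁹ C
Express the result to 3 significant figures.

3.01 × 10¹³ Pa

P_au = E_h/a₀³ = m_e⁴e¹⁰/((4πε₀)⁵ℏ⁸)
E_h = 4.38 × 10⁻¹⁸ J
a₀ = 5.26 × 10⁻¹¹ m
E_h/a₀³ = 3.01 × 10¹³ Pa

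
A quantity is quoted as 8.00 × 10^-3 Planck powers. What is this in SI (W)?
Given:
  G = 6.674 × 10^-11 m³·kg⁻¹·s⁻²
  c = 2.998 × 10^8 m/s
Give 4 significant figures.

2.903 × 10^50 W

One Planck power: P_P = c⁵/G = 3.629 × 10^52 W.
8.00 × 10^-3 × 3.629 × 10^52 W = 2.903 × 10^50 W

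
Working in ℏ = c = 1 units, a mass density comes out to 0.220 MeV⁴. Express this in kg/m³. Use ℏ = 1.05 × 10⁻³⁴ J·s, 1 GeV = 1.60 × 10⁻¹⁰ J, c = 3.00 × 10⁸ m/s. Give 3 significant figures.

5.13 × 10⁷ kg/m³

Mass density is [E]/(c²[L]³) = [E]⁴/(ℏ³c⁵).
1 GeV⁴ → 1/(ℏ³c⁵) × (1 GeV in J)⁴ = 2.33 × 10²⁰ kg/m³.
Convert the energy scale: 0.220 MeV⁴ = 2.20 × 10⁻¹³ GeV⁴.
Result: 2.20 × 10⁻¹³ × 2.33 × 10²⁰ = 5.13 × 10⁷ kg/m³.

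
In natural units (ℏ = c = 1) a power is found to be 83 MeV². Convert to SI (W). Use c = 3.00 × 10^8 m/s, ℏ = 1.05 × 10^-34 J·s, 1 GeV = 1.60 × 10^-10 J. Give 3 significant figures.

Power is [E]/[T] = [E]²/ℏ.
1 GeV² → 1/ℏ × (1 GeV in J)² = 2.44 × 10^14 W.
Convert the energy scale: 83 MeV² = 8.30 × 10^-5 GeV².
Result: 8.30 × 10^-5 × 2.44 × 10^14 = 2.02 × 10^10 W.

2.02 × 10^10 W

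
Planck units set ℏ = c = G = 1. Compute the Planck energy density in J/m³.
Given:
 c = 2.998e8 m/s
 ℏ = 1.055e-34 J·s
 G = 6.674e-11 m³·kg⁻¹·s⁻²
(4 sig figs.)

4.632e113 J/m³

The unique combination of the constants set to 1 with dimensions of energy density is u_P = c⁷/(ℏG²).
  = 2.177e59 / 4.699e-55
  = 4.632e113 J/m³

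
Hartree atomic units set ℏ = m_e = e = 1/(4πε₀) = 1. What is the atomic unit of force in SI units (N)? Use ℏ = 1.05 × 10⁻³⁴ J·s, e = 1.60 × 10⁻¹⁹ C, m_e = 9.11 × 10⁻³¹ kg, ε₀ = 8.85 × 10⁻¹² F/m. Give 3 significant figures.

8.33 × 10⁻⁸ N

Dimensional analysis gives F_au = E_h/a₀ = m_e²e⁶/((4πε₀)³ℏ⁴).
E_h = 4.38 × 10⁻¹⁸ J
a₀ = 5.26 × 10⁻¹¹ m
E_h/a₀ = 8.33 × 10⁻⁸ N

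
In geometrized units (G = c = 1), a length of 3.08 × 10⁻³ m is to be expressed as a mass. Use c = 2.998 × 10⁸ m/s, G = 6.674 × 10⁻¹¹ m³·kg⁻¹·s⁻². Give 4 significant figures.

Length → mass via c²/G.
3.08 × 10⁻³ m × (c²/G) = 4.148 × 10²⁴ kg

4.148 × 10²⁴ kg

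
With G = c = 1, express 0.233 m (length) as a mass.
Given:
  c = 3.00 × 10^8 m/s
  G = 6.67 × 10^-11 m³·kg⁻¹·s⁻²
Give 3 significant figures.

Length → mass via c²/G.
0.233 m × (c²/G) = 3.14 × 10^26 kg

3.14 × 10^26 kg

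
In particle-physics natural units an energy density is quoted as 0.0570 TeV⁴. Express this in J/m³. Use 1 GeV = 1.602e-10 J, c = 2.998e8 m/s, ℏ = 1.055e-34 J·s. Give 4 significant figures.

[E]/[L]³ = [E]⁴/(ℏc)³; restore (ℏc)⁻³.
1 GeV⁴ → 1/(ℏc)³ × (1 GeV in J)⁴ = 2.082e37 J/m³.
Convert the energy scale: 0.0570 TeV⁴ = 5.70e10 GeV⁴.
Result: 5.70e10 × 2.082e37 = 1.187e48 J/m³.

1.187e48 J/m³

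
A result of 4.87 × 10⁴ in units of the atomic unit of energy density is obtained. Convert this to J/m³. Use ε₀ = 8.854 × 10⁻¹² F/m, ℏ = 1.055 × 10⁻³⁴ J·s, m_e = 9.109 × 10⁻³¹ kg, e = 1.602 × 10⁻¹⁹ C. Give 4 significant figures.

One atomic unit of energy density: u_au = E_h/a₀³ = m_e⁴e¹⁰/((4πε₀)⁵ℏ⁸) = 2.929 × 10¹³ J/m³.
4.87 × 10⁴ × 2.929 × 10¹³ J/m³ = 1.426 × 10¹⁸ J/m³

1.426 × 10¹⁸ J/m³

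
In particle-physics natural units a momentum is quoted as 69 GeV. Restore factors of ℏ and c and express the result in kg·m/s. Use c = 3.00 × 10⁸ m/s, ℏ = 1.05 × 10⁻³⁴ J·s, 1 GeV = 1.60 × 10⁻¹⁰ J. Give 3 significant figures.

Momentum is [E]/c; divide by c.
1 GeV → 1/c × (1 GeV in J) = 5.33 × 10⁻¹⁹ kg·m/s.
Result: 69 × 5.33 × 10⁻¹⁹ = 3.68 × 10⁻¹⁷ kg·m/s.

3.68 × 10⁻¹⁷ kg·m/s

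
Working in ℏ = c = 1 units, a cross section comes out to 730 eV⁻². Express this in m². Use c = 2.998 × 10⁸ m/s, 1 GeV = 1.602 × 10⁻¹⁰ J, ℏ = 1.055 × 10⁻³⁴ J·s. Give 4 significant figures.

2.846 × 10⁻¹¹ m²

Area is [L]² = [E]⁻²·(ℏc)²; restore (ℏc)².
1 GeV⁻² → (ℏc)² × (1 GeV in J)⁻² = 3.898 × 10⁻³² m².
Convert the energy scale: 730 eV⁻² = 7.30 × 10²⁰ GeV⁻².
Result: 7.30 × 10²⁰ × 3.898 × 10⁻³² = 2.846 × 10⁻¹¹ m².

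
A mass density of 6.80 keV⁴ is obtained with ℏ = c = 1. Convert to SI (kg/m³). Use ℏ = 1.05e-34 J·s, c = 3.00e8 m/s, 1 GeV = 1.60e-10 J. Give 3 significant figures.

1.58e-3 kg/m³

Mass density is [E]/(c²[L]³) = [E]⁴/(ℏ³c⁵).
1 GeV⁴ → 1/(ℏ³c⁵) × (1 GeV in J)⁴ = 2.33e20 kg/m³.
Convert the energy scale: 6.80 keV⁴ = 6.80e-24 GeV⁴.
Result: 6.80e-24 × 2.33e20 = 1.58e-3 kg/m³.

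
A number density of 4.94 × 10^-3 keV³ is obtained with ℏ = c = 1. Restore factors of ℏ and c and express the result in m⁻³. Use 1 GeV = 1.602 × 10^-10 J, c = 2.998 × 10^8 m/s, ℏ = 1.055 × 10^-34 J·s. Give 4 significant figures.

6.419 × 10^26 m⁻³

Number density is [L]⁻³ = [E]³/(ℏc)³.
1 GeV³ → 1/(ℏc)³ × (1 GeV in J)³ = 1.299 × 10^47 m⁻³.
Convert the energy scale: 4.94 × 10^-3 keV³ = 4.94 × 10^-21 GeV³.
Result: 4.94 × 10^-21 × 1.299 × 10^47 = 6.419 × 10^26 m⁻³.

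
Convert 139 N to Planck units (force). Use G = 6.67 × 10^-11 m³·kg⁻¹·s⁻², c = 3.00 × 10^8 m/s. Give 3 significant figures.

Planck force: F_P = c⁴/G = 1.21 × 10^44 N.
139 / 1.21 × 10^44 = 1.14 × 10^-42

1.14 × 10^-42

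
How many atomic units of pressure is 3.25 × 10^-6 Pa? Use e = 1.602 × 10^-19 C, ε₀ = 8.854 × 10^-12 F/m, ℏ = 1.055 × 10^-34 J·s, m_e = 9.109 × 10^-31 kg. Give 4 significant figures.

atomic unit of pressure: P_au = E_h/a₀³ = m_e⁴e¹⁰/((4πε₀)⁵ℏ⁸) = 2.929 × 10^13 Pa.
3.25 × 10^-6 / 2.929 × 10^13 = 1.110 × 10^-19

1.110 × 10^-19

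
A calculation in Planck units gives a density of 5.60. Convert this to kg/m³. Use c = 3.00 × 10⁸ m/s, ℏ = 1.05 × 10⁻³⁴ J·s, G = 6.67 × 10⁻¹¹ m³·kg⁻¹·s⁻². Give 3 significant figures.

One Planck density: ρ_P = c⁵/(ℏG²) = 5.20 × 10⁹⁶ kg/m³.
5.60 × 5.20 × 10⁹⁶ kg/m³ = 2.91 × 10⁹⁷ kg/m³

2.91 × 10⁹⁷ kg/m³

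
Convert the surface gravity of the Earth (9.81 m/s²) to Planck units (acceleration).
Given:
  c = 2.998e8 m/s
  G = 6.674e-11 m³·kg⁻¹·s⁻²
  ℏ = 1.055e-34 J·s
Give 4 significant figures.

Planck acceleration: a_P = √(c⁷/(ℏG)) = 5.560e51 m/s².
9.81 / 5.560e51 = 1.764e-51

1.764e-51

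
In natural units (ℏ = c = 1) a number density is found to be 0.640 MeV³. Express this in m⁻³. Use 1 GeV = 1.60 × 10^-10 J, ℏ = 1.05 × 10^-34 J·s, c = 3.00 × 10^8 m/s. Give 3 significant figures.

8.39 × 10^37 m⁻³

Number density is [L]⁻³ = [E]³/(ℏc)³.
1 GeV³ → 1/(ℏc)³ × (1 GeV in J)³ = 1.31 × 10^47 m⁻³.
Convert the energy scale: 0.640 MeV³ = 6.40 × 10^-10 GeV³.
Result: 6.40 × 10^-10 × 1.31 × 10^47 = 8.39 × 10^37 m⁻³.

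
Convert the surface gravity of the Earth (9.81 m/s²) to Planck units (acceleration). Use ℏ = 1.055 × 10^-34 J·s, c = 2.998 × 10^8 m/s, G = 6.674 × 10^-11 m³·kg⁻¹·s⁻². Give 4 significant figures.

Planck acceleration: a_P = √(c⁷/(ℏG)) = 5.560 × 10^51 m/s².
9.81 / 5.560 × 10^51 = 1.764 × 10^-51

1.764 × 10^-51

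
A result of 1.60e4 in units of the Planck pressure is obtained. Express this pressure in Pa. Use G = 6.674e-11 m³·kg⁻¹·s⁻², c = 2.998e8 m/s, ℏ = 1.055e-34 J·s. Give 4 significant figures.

One Planck pressure: p_P = c⁷/(ℏG²) = 4.632e113 Pa.
1.60e4 × 4.632e113 Pa = 7.412e117 Pa

7.412e117 Pa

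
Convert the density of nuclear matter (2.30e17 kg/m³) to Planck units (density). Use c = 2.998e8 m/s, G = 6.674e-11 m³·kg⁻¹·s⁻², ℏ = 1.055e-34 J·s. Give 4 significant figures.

Planck density: ρ_P = c⁵/(ℏG²) = 5.154e96 kg/m³.
2.30e17 / 5.154e96 = 4.463e-80

4.463e-80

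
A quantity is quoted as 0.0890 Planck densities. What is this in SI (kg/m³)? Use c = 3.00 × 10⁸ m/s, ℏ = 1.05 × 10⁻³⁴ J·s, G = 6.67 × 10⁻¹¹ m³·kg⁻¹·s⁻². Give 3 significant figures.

One Planck density: ρ_P = c⁵/(ℏG²) = 5.20 × 10⁹⁶ kg/m³.
0.0890 × 5.20 × 10⁹⁶ kg/m³ = 4.63 × 10⁹⁵ kg/m³

4.63 × 10⁹⁵ kg/m³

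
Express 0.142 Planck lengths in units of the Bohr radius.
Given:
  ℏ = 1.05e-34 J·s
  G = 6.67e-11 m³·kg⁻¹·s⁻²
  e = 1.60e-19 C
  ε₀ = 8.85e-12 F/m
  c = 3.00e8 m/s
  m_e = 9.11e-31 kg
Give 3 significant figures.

4.35e-26

Planck length: ℓ_P = √(ℏG/c³) = 1.61e-35 m
Bohr radius: a₀ = 4πε₀ℏ²/(m_e e²) = 5.26e-11 m
0.142 × 1.61e-35 / 5.26e-11 = 4.35e-26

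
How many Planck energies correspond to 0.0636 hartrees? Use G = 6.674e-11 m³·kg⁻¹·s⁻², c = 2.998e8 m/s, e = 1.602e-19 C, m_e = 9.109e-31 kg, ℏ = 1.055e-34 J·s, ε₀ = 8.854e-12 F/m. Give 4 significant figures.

hartree: E_h = m_e e⁴/(4πε₀ℏ)² = 4.354e-18 J
Planck energy: E_P = √(ℏc⁵/G) = 1.957e9 J
0.0636 × 4.354e-18 / 1.957e9 = 1.415e-28

1.415e-28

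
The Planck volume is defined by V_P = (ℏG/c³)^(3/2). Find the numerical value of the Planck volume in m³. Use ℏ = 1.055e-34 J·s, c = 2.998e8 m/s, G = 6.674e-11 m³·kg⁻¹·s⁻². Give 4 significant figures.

4.224e-105 m³

V_P = (ℏG/c³)^(3/2)
  = √(1.784e-209)
  = 4.224e-105 m³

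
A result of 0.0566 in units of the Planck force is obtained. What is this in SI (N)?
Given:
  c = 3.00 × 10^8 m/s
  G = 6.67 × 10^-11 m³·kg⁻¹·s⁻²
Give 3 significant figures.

One Planck force: F_P = c⁴/G = 1.21 × 10^44 N.
0.0566 × 1.21 × 10^44 N = 6.87 × 10^42 N

6.87 × 10^42 N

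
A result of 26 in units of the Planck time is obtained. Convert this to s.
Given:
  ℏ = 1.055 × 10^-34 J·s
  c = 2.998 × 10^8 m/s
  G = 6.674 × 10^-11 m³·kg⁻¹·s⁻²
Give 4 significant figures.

One Planck time: t_P = √(ℏG/c⁵) = 5.392 × 10^-44 s.
26 × 5.392 × 10^-44 s = 1.402 × 10^-42 s

1.402 × 10^-42 s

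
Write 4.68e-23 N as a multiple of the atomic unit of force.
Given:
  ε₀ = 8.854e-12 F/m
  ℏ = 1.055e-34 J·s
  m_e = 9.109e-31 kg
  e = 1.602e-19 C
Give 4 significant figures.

atomic unit of force: F_au = E_h/a₀ = m_e²e⁶/((4πε₀)³ℏ⁴) = 8.220e-8 N.
4.68e-23 / 8.220e-8 = 5.694e-16

5.694e-16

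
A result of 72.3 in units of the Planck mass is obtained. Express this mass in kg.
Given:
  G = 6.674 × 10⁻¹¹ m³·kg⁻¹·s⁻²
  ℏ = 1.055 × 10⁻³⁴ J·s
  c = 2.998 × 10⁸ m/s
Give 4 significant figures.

One Planck mass: m_P = √(ℏc/G) = 2.177 × 10⁻⁸ kg.
72.3 × 2.177 × 10⁻⁸ kg = 1.574 × 10⁻⁶ kg

1.574 × 10⁻⁶ kg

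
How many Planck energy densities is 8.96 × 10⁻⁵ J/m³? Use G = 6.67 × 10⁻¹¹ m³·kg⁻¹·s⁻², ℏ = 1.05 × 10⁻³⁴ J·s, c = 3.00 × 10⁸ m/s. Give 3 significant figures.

Planck energy density: u_P = c⁷/(ℏG²) = 4.68 × 10¹¹³ J/m³.
8.96 × 10⁻⁵ / 4.68 × 10¹¹³ = 1.91 × 10⁻¹¹⁸

1.91 × 10⁻¹¹⁸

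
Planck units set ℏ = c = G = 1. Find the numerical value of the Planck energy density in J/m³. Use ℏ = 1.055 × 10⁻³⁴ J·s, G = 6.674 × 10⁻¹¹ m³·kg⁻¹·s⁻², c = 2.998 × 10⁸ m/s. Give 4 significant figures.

4.632 × 10¹¹³ J/m³

From ℏ = c = G = 1 the energy density scale is u_P = c⁷/(ℏG²).
  = 2.177 × 10⁵⁹ / 4.699 × 10⁻⁵⁵
  = 4.632 × 10¹¹³ J/m³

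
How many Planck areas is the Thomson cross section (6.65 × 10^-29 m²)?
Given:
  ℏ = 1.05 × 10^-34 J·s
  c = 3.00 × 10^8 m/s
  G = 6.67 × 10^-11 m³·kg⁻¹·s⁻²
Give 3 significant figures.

2.56 × 10^41

Planck area: A_P = ℏG/c³ = 2.59 × 10^-70 m².
6.65 × 10^-29 / 2.59 × 10^-70 = 2.56 × 10^41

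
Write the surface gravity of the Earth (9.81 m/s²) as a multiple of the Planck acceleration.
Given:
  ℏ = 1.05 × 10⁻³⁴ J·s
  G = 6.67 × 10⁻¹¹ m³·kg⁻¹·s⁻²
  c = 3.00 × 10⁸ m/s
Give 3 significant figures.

1.76 × 10⁻⁵¹

Planck acceleration: a_P = √(c⁷/(ℏG)) = 5.59 × 10⁵¹ m/s².
9.81 / 5.59 × 10⁵¹ = 1.76 × 10⁻⁵¹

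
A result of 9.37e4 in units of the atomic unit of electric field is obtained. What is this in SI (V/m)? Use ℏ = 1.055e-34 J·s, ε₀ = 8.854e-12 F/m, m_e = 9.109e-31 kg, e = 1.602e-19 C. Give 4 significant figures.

4.808e16 V/m

One atomic unit of electric field: E_au = E_h/(e a₀) = m_e²e⁵/((4πε₀)³ℏ⁴) = 5.131e11 V/m.
9.37e4 × 5.131e11 V/m = 4.808e16 V/m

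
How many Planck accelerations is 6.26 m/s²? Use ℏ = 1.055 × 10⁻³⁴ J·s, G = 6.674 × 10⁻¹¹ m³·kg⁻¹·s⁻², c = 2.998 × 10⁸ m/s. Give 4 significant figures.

Planck acceleration: a_P = √(c⁷/(ℏG)) = 5.560 × 10⁵¹ m/s².
6.26 / 5.560 × 10⁵¹ = 1.126 × 10⁻⁵¹

1.126 × 10⁻⁵¹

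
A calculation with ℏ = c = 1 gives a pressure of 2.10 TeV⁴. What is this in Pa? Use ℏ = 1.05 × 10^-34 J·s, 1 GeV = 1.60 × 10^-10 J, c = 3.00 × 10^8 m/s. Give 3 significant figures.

Pressure is [E]/[L]³ = [E]⁴/(ℏc)³.
1 GeV⁴ → 1/(ℏc)³ × (1 GeV in J)⁴ = 2.10 × 10^37 Pa.
Convert the energy scale: 2.10 TeV⁴ = 2.10 × 10^12 GeV⁴.
Result: 2.10 × 10^12 × 2.10 × 10^37 = 4.40 × 10^49 Pa.

4.40 × 10^49 Pa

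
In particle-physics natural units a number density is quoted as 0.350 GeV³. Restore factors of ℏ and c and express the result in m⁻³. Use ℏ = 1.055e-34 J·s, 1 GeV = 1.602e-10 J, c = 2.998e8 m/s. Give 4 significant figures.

4.548e46 m⁻³

Number density is [L]⁻³ = [E]³/(ℏc)³.
1 GeV³ → 1/(ℏc)³ × (1 GeV in J)³ = 1.299e47 m⁻³.
Result: 0.350 × 1.299e47 = 4.548e46 m⁻³.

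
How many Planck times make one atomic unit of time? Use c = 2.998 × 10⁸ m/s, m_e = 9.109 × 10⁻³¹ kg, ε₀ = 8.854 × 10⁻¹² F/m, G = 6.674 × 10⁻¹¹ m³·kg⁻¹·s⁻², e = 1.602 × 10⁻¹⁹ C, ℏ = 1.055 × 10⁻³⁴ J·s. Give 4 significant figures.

4.494 × 10²⁶

atomic unit of time: τ_au = (4πε₀)²ℏ³/(m_e e⁴) = 2.423 × 10⁻¹⁷ s
Planck time: t_P = √(ℏG/c⁵) = 5.392 × 10⁻⁴⁴ s
ratio = 2.423 × 10⁻¹⁷ / 5.392 × 10⁻⁴⁴ = 4.494 × 10²⁶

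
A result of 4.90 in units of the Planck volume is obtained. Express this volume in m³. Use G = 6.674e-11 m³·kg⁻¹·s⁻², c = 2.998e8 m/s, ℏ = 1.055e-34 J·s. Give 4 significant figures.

One Planck volume: V_P = (ℏG/c³)^(3/2) = 4.224e-105 m³.
4.90 × 4.224e-105 m³ = 2.070e-104 m³

2.070e-104 m³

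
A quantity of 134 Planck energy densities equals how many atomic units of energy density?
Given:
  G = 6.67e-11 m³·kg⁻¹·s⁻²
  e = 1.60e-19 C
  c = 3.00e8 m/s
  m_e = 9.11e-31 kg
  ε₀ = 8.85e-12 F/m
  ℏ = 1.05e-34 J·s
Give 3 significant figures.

2.08e102

Planck energy density: u_P = c⁷/(ℏG²) = 4.68e113 J/m³
atomic unit of energy density: u_au = E_h/a₀³ = m_e⁴e¹⁰/((4πε₀)⁵ℏ⁸) = 3.01e13 J/m³
134 × 4.68e113 / 3.01e13 = 2.08e102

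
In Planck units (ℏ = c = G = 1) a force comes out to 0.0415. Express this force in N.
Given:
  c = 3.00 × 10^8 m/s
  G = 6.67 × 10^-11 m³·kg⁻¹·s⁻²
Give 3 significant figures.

5.04 × 10^42 N

One Planck force: F_P = c⁴/G = 1.21 × 10^44 N.
0.0415 × 1.21 × 10^44 N = 5.04 × 10^42 N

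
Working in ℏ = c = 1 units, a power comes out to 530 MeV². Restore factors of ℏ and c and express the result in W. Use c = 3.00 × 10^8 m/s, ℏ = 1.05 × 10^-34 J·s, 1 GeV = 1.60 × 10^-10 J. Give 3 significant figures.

Power is [E]/[T] = [E]²/ℏ.
1 GeV² → 1/ℏ × (1 GeV in J)² = 2.44 × 10^14 W.
Convert the energy scale: 530 MeV² = 5.30 × 10^-4 GeV².
Result: 5.30 × 10^-4 × 2.44 × 10^14 = 1.29 × 10^11 W.

1.29 × 10^11 W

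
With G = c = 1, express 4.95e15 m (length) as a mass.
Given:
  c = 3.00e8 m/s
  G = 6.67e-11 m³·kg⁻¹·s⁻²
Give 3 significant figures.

6.68e42 kg

Length → mass via c²/G.
4.95e15 m × (c²/G) = 6.68e42 kg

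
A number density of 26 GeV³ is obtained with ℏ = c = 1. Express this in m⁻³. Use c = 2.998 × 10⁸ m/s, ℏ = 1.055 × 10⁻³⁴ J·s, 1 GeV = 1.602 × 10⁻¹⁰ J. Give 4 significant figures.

3.378 × 10⁴⁸ m⁻³

Number density is [L]⁻³ = [E]³/(ℏc)³.
1 GeV³ → 1/(ℏc)³ × (1 GeV in J)³ = 1.299 × 10⁴⁷ m⁻³.
Result: 26 × 1.299 × 10⁴⁷ = 3.378 × 10⁴⁸ m⁻³.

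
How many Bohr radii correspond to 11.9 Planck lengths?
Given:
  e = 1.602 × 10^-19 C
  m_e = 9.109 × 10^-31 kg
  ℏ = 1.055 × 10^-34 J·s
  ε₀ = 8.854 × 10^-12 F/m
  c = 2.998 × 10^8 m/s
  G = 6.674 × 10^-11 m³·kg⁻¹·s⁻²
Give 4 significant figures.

3.631 × 10^-24

Planck length: ℓ_P = √(ℏG/c³) = 1.616 × 10^-35 m
Bohr radius: a₀ = 4πε₀ℏ²/(m_e e²) = 5.297 × 10^-11 m
11.9 × 1.616 × 10^-35 / 5.297 × 10^-11 = 3.631 × 10^-24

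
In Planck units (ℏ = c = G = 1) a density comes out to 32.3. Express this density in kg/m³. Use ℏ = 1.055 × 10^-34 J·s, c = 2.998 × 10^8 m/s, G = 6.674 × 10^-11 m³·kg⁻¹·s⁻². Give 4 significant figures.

One Planck density: ρ_P = c⁵/(ℏG²) = 5.154 × 10^96 kg/m³.
32.3 × 5.154 × 10^96 kg/m³ = 1.665 × 10^98 kg/m³

1.665 × 10^98 kg/m³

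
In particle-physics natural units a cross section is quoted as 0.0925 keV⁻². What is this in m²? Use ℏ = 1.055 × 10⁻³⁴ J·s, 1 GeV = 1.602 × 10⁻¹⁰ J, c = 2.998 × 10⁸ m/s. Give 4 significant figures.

Area is [L]² = [E]⁻²·(ℏc)²; restore (ℏc)².
1 GeV⁻² → (ℏc)² × (1 GeV in J)⁻² = 3.898 × 10⁻³² m².
Convert the energy scale: 0.0925 keV⁻² = 9.25 × 10¹⁰ GeV⁻².
Result: 9.25 × 10¹⁰ × 3.898 × 10⁻³² = 3.606 × 10⁻²¹ m².

3.606 × 10⁻²¹ m²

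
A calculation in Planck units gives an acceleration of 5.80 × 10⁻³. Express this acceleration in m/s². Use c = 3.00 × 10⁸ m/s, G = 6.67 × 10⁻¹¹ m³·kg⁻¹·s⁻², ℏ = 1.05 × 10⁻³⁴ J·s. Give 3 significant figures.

3.24 × 10⁴⁹ m/s²

One Planck acceleration: a_P = √(c⁷/(ℏG)) = 5.59 × 10⁵¹ m/s².
5.80 × 10⁻³ × 5.59 × 10⁵¹ m/s² = 3.24 × 10⁴⁹ m/s²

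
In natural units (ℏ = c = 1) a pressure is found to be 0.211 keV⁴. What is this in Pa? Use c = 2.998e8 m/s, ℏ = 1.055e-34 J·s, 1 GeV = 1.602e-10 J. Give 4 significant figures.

4.392e12 Pa

Pressure is [E]/[L]³ = [E]⁴/(ℏc)³.
1 GeV⁴ → 1/(ℏc)³ × (1 GeV in J)⁴ = 2.082e37 Pa.
Convert the energy scale: 0.211 keV⁴ = 2.11e-25 GeV⁴.
Result: 2.11e-25 × 2.082e37 = 4.392e12 Pa.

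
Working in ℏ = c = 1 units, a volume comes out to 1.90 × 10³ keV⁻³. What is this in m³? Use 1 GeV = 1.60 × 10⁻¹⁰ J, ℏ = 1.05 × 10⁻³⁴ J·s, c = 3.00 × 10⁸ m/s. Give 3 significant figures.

Volume is [L]³ = [E]⁻³·(ℏc)³.
1 GeV⁻³ → (ℏc)³ × (1 GeV in J)⁻³ = 7.63 × 10⁻⁴⁸ m³.
Convert the energy scale: 1.90 × 10³ keV⁻³ = 1.90 × 10²¹ GeV⁻³.
Result: 1.90 × 10²¹ × 7.63 × 10⁻⁴⁸ = 1.45 × 10⁻²⁶ m³.

1.45 × 10⁻²⁶ m³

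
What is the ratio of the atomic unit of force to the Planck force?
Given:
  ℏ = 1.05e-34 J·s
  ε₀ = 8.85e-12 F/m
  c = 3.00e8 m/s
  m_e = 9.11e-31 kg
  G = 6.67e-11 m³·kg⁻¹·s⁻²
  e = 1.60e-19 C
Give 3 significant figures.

atomic unit of force: F_au = E_h/a₀ = m_e²e⁶/((4πε₀)³ℏ⁴) = 8.33e-8 N
Planck force: F_P = c⁴/G = 1.21e44 N
ratio = 8.33e-8 / 1.21e44 = 6.86e-52

6.86e-52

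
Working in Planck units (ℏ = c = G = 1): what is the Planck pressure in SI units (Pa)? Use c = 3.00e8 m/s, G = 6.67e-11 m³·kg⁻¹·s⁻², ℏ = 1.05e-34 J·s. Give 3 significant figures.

Dimensional analysis gives p_P = c⁷/(ℏG²).
  = 2.19e59 / 4.67e-55
  = 4.68e113 Pa

4.68e113 Pa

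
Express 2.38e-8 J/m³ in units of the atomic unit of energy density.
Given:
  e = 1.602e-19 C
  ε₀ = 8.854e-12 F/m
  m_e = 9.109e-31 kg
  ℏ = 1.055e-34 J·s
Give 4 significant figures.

8.125e-22

atomic unit of energy density: u_au = E_h/a₀³ = m_e⁴e¹⁰/((4πε₀)⁵ℏ⁸) = 2.929e13 J/m³.
2.38e-8 / 2.929e13 = 8.125e-22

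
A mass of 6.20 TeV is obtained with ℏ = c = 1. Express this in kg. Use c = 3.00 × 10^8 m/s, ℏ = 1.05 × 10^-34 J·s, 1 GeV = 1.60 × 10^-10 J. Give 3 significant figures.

1.10 × 10^-23 kg

Mass is [E]/c²; divide by c².
1 GeV → 1/c² × (1 GeV in J) = 1.78 × 10^-27 kg.
Convert the energy scale: 6.20 TeV = 6.20 × 10^3 GeV.
Result: 6.20 × 10^3 × 1.78 × 10^-27 = 1.10 × 10^-23 kg.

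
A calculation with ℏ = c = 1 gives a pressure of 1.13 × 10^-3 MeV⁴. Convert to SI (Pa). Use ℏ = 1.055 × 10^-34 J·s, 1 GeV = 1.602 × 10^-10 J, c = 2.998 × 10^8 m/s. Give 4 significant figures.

2.352 × 10^22 Pa

Pressure is [E]/[L]³ = [E]⁴/(ℏc)³.
1 GeV⁴ → 1/(ℏc)³ × (1 GeV in J)⁴ = 2.082 × 10^37 Pa.
Convert the energy scale: 1.13 × 10^-3 MeV⁴ = 1.13 × 10^-15 GeV⁴.
Result: 1.13 × 10^-15 × 2.082 × 10^37 = 2.352 × 10^22 Pa.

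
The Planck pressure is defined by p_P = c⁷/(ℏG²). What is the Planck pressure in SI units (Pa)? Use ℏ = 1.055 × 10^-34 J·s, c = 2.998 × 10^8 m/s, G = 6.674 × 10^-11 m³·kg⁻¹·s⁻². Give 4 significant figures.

p_P = c⁷/(ℏG²)
  = 2.177 × 10^59 / 4.699 × 10^-55
  = 4.632 × 10^113 Pa

4.632 × 10^113 Pa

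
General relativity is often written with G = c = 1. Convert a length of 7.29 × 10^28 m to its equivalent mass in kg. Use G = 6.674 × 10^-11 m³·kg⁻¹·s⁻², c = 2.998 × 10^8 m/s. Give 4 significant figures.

9.818 × 10^55 kg

Length → mass via c²/G.
7.29 × 10^28 m × (c²/G) = 9.818 × 10^55 kg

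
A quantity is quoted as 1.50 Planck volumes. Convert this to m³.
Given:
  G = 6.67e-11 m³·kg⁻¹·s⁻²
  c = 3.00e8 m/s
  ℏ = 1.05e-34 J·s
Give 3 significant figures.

6.27e-105 m³

One Planck volume: V_P = (ℏG/c³)^(3/2) = 4.18e-105 m³.
1.50 × 4.18e-105 m³ = 6.27e-105 m³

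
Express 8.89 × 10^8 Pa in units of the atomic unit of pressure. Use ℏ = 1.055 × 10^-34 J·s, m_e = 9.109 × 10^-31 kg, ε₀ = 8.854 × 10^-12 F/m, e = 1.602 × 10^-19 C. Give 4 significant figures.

3.035 × 10^-5

atomic unit of pressure: P_au = E_h/a₀³ = m_e⁴e¹⁰/((4πε₀)⁵ℏ⁸) = 2.929 × 10^13 Pa.
8.89 × 10^8 / 2.929 × 10^13 = 3.035 × 10^-5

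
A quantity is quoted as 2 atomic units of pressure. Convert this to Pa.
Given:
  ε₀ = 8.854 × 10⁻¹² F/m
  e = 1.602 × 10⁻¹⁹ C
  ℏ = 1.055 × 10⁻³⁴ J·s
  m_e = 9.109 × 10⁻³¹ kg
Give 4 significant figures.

One atomic unit of pressure: P_au = E_h/a₀³ = m_e⁴e¹⁰/((4πε₀)⁵ℏ⁸) = 2.929 × 10¹³ Pa.
2 × 2.929 × 10¹³ Pa = 5.858 × 10¹³ Pa

5.858 × 10¹³ Pa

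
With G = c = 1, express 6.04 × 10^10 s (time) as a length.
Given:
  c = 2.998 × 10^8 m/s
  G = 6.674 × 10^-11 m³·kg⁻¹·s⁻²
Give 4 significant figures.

1.811 × 10^19 m

Time → length via c.
6.04 × 10^10 s × (c) = 1.811 × 10^19 m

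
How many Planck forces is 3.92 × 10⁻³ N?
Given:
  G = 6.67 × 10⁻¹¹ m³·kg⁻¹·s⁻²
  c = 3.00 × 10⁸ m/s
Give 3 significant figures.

3.23 × 10⁻⁴⁷

Planck force: F_P = c⁴/G = 1.21 × 10⁴⁴ N.
3.92 × 10⁻³ / 1.21 × 10⁴⁴ = 3.23 × 10⁻⁴⁷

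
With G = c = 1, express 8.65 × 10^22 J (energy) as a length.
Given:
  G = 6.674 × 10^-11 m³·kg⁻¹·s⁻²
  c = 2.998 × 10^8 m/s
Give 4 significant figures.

Energy → length via G/c⁴.
8.65 × 10^22 J × (G/c⁴) = 7.146 × 10^-22 m

7.146 × 10^-22 m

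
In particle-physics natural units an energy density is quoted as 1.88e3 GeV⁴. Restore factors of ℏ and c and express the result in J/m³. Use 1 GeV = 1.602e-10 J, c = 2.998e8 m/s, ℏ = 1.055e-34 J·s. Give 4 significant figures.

[E]/[L]³ = [E]⁴/(ℏc)³; restore (ℏc)⁻³.
1 GeV⁴ → 1/(ℏc)³ × (1 GeV in J)⁴ = 2.082e37 J/m³.
Result: 1.88e3 × 2.082e37 = 3.913e40 J/m³.

3.913e40 J/m³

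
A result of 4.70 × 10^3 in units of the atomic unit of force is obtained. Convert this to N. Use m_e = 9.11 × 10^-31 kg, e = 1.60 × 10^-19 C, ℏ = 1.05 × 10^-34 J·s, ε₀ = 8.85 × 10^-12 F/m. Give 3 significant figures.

3.91 × 10^-4 N

One atomic unit of force: F_au = E_h/a₀ = m_e²e⁶/((4πε₀)³ℏ⁴) = 8.33 × 10^-8 N.
4.70 × 10^3 × 8.33 × 10^-8 N = 3.91 × 10^-4 N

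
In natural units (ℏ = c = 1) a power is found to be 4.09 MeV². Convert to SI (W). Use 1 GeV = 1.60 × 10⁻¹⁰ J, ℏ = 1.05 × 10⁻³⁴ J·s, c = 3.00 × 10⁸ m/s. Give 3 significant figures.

Power is [E]/[T] = [E]²/ℏ.
1 GeV² → 1/ℏ × (1 GeV in J)² = 2.44 × 10¹⁴ W.
Convert the energy scale: 4.09 MeV² = 4.09 × 10⁻⁶ GeV².
Result: 4.09 × 10⁻⁶ × 2.44 × 10¹⁴ = 9.97 × 10⁸ W.

9.97 × 10⁸ W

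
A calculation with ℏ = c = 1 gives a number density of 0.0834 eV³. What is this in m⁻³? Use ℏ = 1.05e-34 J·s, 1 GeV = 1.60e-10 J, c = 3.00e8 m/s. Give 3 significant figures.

1.09e19 m⁻³

Number density is [L]⁻³ = [E]³/(ℏc)³.
1 GeV³ → 1/(ℏc)³ × (1 GeV in J)³ = 1.31e47 m⁻³.
Convert the energy scale: 0.0834 eV³ = 8.34e-29 GeV³.
Result: 8.34e-29 × 1.31e47 = 1.09e19 m⁻³.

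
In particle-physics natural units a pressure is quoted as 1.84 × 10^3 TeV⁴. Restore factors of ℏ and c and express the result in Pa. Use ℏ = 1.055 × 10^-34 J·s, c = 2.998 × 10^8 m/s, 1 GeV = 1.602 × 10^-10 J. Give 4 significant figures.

3.830 × 10^52 Pa

Pressure is [E]/[L]³ = [E]⁴/(ℏc)³.
1 GeV⁴ → 1/(ℏc)³ × (1 GeV in J)⁴ = 2.082 × 10^37 Pa.
Convert the energy scale: 1.84 × 10^3 TeV⁴ = 1.84 × 10^15 GeV⁴.
Result: 1.84 × 10^15 × 2.082 × 10^37 = 3.830 × 10^52 Pa.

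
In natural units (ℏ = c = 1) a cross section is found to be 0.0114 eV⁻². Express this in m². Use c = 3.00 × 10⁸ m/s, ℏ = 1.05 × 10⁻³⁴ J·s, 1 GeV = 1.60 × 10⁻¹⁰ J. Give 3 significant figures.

Area is [L]² = [E]⁻²·(ℏc)²; restore (ℏc)².
1 GeV⁻² → (ℏc)² × (1 GeV in J)⁻² = 3.88 × 10⁻³² m².
Convert the energy scale: 0.0114 eV⁻² = 1.14 × 10¹⁶ GeV⁻².
Result: 1.14 × 10¹⁶ × 3.88 × 10⁻³² = 4.42 × 10⁻¹⁶ m².

4.42 × 10⁻¹⁶ m²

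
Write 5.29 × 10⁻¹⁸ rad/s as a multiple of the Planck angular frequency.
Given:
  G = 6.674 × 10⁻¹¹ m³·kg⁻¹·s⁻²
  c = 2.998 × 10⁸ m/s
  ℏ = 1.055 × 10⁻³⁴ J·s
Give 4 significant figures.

Planck angular frequency: ω_P = √(c⁵/(ℏG)) = 1.855 × 10⁴³ rad/s.
5.29 × 10⁻¹⁸ / 1.855 × 10⁴³ = 2.852 × 10⁻⁶¹

2.852 × 10⁻⁶¹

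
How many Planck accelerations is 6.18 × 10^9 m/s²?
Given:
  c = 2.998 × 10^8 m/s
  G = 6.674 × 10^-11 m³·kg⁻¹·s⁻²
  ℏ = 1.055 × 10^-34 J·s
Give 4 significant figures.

Planck acceleration: a_P = √(c⁷/(ℏG)) = 5.560 × 10^51 m/s².
6.18 × 10^9 / 5.560 × 10^51 = 1.111 × 10^-42

1.111 × 10^-42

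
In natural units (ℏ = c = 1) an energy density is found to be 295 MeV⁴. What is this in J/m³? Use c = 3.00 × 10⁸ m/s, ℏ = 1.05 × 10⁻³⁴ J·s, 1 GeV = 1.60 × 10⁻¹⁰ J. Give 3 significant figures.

6.19 × 10²⁷ J/m³

[E]/[L]³ = [E]⁴/(ℏc)³; restore (ℏc)⁻³.
1 GeV⁴ → 1/(ℏc)³ × (1 GeV in J)⁴ = 2.10 × 10³⁷ J/m³.
Convert the energy scale: 295 MeV⁴ = 2.95 × 10⁻¹⁰ GeV⁴.
Result: 2.95 × 10⁻¹⁰ × 2.10 × 10³⁷ = 6.19 × 10²⁷ J/m³.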